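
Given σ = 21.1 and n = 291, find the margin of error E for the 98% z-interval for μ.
Margin of error = 2.88

Margin of error = z* · σ/√n
= 2.326 · 21.1/√291
= 2.326 · 21.1/17.0587
= 2.88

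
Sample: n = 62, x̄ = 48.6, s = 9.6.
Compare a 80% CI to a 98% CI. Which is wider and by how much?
98% CI is wider by 2.67

df = 61
80% CI: t* = 1.296, (47.02, 50.18), width = 2 · t* · s/√n = 3.16
98% CI: t* = 2.389, (45.69, 51.51), width = 2 · t* · s/√n = 5.83

The 98% CI is wider by 5.83 - 3.16 = 2.67.
Higher confidence requires a wider interval.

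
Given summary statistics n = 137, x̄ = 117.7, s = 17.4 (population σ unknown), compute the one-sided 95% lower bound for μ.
μ ≥ 115.24

Lower bound (one-sided):
t* = 1.656 (one-sided for 95%)
Lower bound = x̄ - t* · s/√n = 117.7 - 1.656 · 17.4/√137 = 115.24

We are 95% confident that μ ≥ 115.24.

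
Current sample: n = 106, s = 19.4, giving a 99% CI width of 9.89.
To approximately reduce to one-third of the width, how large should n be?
n ≈ 954

CI width ∝ 1/√n
To reduce width by factor 3, need √n to grow by 3 → need 3² = 9 times as many samples.

Current: n = 106, width = 9.89
New: n = 954, width ≈ 3.24

Width reduced by factor of 9.89/3.24 = 3.05.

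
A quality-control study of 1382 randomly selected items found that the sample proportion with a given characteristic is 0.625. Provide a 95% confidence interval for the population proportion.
(0.599, 0.651)

Proportion CI:
SE = √(p̂(1-p̂)/n) = √(0.625 · 0.375 / 1382) = 0.01302

z* = 1.960
Margin = z* · SE = 1.960 · 0.01302 = 0.0255

CI: 0.625 ± 0.0255 = (0.599, 0.651)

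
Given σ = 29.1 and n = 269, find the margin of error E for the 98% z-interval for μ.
Margin of error = 4.13

Margin of error = z* · σ/√n
= 2.326 · 29.1/√269
= 2.326 · 29.1/16.4012
= 4.13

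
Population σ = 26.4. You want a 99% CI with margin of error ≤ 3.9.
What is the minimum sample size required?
n ≥ 305

For margin E ≤ 3.9:
n ≥ (z* · σ / E)²
n ≥ (2.576 · 26.4 / 3.9)²
n ≥ 304.07

Minimum n = 305 (rounding up)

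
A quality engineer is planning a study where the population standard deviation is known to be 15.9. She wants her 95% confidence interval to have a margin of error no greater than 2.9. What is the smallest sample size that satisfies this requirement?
n ≥ 116

For margin E ≤ 2.9:
n ≥ (z* · σ / E)²
n ≥ (1.960 · 15.9 / 2.9)²
n ≥ 115.48

Minimum n = 116 (rounding up)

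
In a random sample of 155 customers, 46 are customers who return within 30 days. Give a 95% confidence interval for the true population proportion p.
(0.225, 0.369)

Proportion CI:
p̂ = 46/155 = 0.29677
SE = √(p̂(1-p̂)/n) = √(0.29677 · 0.70323 / 155) = 0.03669

z* = 1.960
Margin = z* · SE = 1.960 · 0.03669 = 0.0719

CI: 0.29677 ± 0.0719 = (0.225, 0.369)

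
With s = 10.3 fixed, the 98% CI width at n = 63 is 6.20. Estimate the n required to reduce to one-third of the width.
n ≈ 567

CI width ∝ 1/√n
To reduce width by factor 3, need √n to grow by 3 → need 3² = 9 times as many samples.

Current: n = 63, width = 6.20
New: n = 567, width ≈ 2.02

Width reduced by factor of 6.20/2.02 = 3.07.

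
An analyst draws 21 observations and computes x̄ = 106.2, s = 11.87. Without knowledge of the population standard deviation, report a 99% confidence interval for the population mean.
(98.83, 113.57)

t-interval (σ unknown):
df = n - 1 = 20
t* = 2.845 for 99% confidence

Margin of error = t* · s/√n = 2.845 · 11.87/√21 = 7.37

CI: (98.83, 113.57)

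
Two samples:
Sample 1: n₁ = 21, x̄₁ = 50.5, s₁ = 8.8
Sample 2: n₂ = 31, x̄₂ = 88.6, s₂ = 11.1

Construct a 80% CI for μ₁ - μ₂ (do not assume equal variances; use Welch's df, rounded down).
(-41.70, -34.50)

Difference: x̄₁ - x̄₂ = -38.10
SE = √(s₁²/n₁ + s₂²/n₂) = √(8.8²/21 + 11.1²/31) = 2.7681
df = 48.66 → 48 (Welch–Satterthwaite, rounded down)
t* = 1.299

CI: -38.10 ± 1.299 · 2.7681 = -38.10 ± 3.60 = (-41.70, -34.50)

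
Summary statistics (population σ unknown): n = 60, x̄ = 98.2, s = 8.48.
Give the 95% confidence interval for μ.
(96.01, 100.39)

t-interval (σ unknown):
df = n - 1 = 59
t* = 2.001 for 95% confidence

Margin of error = t* · s/√n = 2.001 · 8.48/√60 = 2.19

CI: (96.01, 100.39)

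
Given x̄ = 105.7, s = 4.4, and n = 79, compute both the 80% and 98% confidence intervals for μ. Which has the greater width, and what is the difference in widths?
98% CI is wider by 1.07

df = 78
80% CI: t* = 1.292, (105.06, 106.34), width = 2 · t* · s/√n = 1.28
98% CI: t* = 2.375, (104.52, 106.88), width = 2 · t* · s/√n = 2.35

The 98% CI is wider by 2.35 - 1.28 = 1.07.
Higher confidence requires a wider interval.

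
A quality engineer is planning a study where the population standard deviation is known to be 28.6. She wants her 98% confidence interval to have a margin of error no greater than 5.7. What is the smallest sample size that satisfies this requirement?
n ≥ 137

For margin E ≤ 5.7:
n ≥ (z* · σ / E)²
n ≥ (2.326 · 28.6 / 5.7)²
n ≥ 136.21

Minimum n = 137 (rounding up)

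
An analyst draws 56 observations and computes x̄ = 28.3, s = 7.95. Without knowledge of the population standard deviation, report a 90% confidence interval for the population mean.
(26.52, 30.08)

t-interval (σ unknown):
df = n - 1 = 55
t* = 1.673 for 90% confidence

Margin of error = t* · s/√n = 1.673 · 7.95/√56 = 1.78

CI: (26.52, 30.08)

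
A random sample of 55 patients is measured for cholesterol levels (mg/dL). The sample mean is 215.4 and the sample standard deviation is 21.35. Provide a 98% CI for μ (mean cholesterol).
(208.50, 222.30)

t-interval (σ unknown):
df = n - 1 = 54
t* = 2.397 for 98% confidence

Margin of error = t* · s/√n = 2.397 · 21.35/√55 = 6.90

CI: (208.50, 222.30)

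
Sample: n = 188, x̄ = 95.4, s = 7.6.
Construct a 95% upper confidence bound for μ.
μ ≤ 96.32

Upper bound (one-sided):
t* = 1.653 (one-sided for 95%)
Upper bound = x̄ + t* · s/√n = 95.4 + 1.653 · 7.6/√188 = 96.32

We are 95% confident that μ ≤ 96.32.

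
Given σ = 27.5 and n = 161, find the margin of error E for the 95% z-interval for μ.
Margin of error = 4.25

Margin of error = z* · σ/√n
= 1.960 · 27.5/√161
= 1.960 · 27.5/12.6886
= 4.25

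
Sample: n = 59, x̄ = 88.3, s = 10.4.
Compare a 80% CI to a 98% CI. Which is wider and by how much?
98% CI is wider by 2.97

df = 58
80% CI: t* = 1.296, (86.55, 90.05), width = 2 · t* · s/√n = 3.51
98% CI: t* = 2.392, (85.06, 91.54), width = 2 · t* · s/√n = 6.48

The 98% CI is wider by 6.48 - 3.51 = 2.97.
Higher confidence requires a wider interval.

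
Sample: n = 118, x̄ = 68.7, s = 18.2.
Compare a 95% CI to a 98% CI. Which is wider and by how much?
98% CI is wider by 1.27

df = 117
95% CI: t* = 1.980, (65.38, 72.02), width = 2 · t* · s/√n = 6.63
98% CI: t* = 2.359, (64.75, 72.65), width = 2 · t* · s/√n = 7.90

The 98% CI is wider by 7.90 - 6.63 = 1.27.
Higher confidence requires a wider interval.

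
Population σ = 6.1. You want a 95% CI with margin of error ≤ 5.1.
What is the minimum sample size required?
n ≥ 6

For margin E ≤ 5.1:
n ≥ (z* · σ / E)²
n ≥ (1.960 · 6.1 / 5.1)²
n ≥ 5.50

Minimum n = 6 (rounding up)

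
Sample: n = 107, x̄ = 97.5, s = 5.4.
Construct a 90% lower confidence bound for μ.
μ ≥ 96.83

Lower bound (one-sided):
t* = 1.290 (one-sided for 90%)
Lower bound = x̄ - t* · s/√n = 97.5 - 1.290 · 5.4/√107 = 96.83

We are 90% confident that μ ≥ 96.83.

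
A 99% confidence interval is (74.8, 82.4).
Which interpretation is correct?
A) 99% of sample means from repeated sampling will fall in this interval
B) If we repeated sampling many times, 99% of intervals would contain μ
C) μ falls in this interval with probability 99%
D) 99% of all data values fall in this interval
B

A) Wrong — coverage applies to intervals containing μ, not to future x̄ values.
B) Correct — this is the frequentist long-run coverage interpretation.
C) Wrong — μ is fixed; the randomness lives in the interval, not in μ.
D) Wrong — a CI is about the parameter μ, not individual data values.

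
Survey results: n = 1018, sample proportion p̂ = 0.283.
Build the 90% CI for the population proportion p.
(0.260, 0.306)

Proportion CI:
SE = √(p̂(1-p̂)/n) = √(0.283 · 0.717 / 1018) = 0.01412

z* = 1.645
Margin = z* · SE = 1.645 · 0.01412 = 0.0232

CI: 0.283 ± 0.0232 = (0.260, 0.306)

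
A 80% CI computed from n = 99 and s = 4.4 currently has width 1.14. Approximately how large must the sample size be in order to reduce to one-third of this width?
n ≈ 891

CI width ∝ 1/√n
To reduce width by factor 3, need √n to grow by 3 → need 3² = 9 times as many samples.

Current: n = 99, width = 1.14
New: n = 891, width ≈ 0.38

Width reduced by factor of 1.14/0.38 = 3.00.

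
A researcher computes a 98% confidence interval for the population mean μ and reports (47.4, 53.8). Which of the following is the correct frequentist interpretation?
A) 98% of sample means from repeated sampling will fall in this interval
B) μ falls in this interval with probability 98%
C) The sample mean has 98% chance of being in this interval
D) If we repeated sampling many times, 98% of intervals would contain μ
D

A) Wrong — coverage applies to intervals containing μ, not to future x̄ values.
B) Wrong — μ is fixed; the randomness lives in the interval, not in μ.
C) Wrong — x̄ is observed and sits in the interval by construction.
D) Correct — this is the frequentist long-run coverage interpretation.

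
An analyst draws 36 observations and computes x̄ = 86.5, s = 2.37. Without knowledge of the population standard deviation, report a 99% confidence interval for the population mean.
(85.42, 87.58)

t-interval (σ unknown):
df = n - 1 = 35
t* = 2.724 for 99% confidence

Margin of error = t* · s/√n = 2.724 · 2.37/√36 = 1.08

CI: (85.42, 87.58)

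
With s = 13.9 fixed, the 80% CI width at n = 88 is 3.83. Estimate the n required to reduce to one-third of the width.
n ≈ 792

CI width ∝ 1/√n
To reduce width by factor 3, need √n to grow by 3 → need 3² = 9 times as many samples.

Current: n = 88, width = 3.83
New: n = 792, width ≈ 1.27

Width reduced by factor of 3.83/1.27 = 3.02.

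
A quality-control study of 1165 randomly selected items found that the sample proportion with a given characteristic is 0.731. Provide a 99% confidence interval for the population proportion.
(0.698, 0.764)

Proportion CI:
SE = √(p̂(1-p̂)/n) = √(0.731 · 0.269 / 1165) = 0.01299

z* = 2.576
Margin = z* · SE = 2.576 · 0.01299 = 0.0335

CI: 0.731 ± 0.0335 = (0.698, 0.764)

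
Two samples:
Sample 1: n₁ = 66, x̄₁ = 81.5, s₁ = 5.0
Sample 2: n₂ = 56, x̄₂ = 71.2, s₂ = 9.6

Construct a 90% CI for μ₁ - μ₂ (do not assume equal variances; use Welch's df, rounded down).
(7.93, 12.67)

Difference: x̄₁ - x̄₂ = 10.30
SE = √(s₁²/n₁ + s₂²/n₂) = √(5.0²/66 + 9.6²/56) = 1.4229
df = 79.66 → 79 (Welch–Satterthwaite, rounded down)
t* = 1.664

CI: 10.30 ± 1.664 · 1.4229 = 10.30 ± 2.37 = (7.93, 12.67)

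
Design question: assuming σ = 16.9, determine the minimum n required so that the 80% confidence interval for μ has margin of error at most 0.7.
n ≥ 958

For margin E ≤ 0.7:
n ≥ (z* · σ / E)²
n ≥ (1.282 · 16.9 / 0.7)²
n ≥ 957.97

Minimum n = 958 (rounding up)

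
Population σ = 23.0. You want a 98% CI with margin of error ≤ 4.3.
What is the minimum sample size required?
n ≥ 155

For margin E ≤ 4.3:
n ≥ (z* · σ / E)²
n ≥ (2.326 · 23.0 / 4.3)²
n ≥ 154.79

Minimum n = 155 (rounding up)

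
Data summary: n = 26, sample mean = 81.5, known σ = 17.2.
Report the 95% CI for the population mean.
(74.89, 88.11)

z-interval (σ known):
z* = 1.960 for 95% confidence

Margin of error = z* · σ/√n = 1.960 · 17.2/√26 = 6.61

CI: (81.5 - 6.61, 81.5 + 6.61) = (74.89, 88.11)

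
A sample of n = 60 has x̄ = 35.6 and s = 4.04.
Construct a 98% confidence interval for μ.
(34.35, 36.85)

t-interval (σ unknown):
df = n - 1 = 59
t* = 2.391 for 98% confidence

Margin of error = t* · s/√n = 2.391 · 4.04/√60 = 1.25

CI: (34.35, 36.85)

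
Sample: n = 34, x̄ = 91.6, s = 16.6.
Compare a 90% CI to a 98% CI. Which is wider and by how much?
98% CI is wider by 4.29

df = 33
90% CI: t* = 1.692, (86.78, 96.42), width = 2 · t* · s/√n = 9.63
98% CI: t* = 2.445, (84.64, 98.56), width = 2 · t* · s/√n = 13.92

The 98% CI is wider by 13.92 - 9.63 = 4.29.
Higher confidence requires a wider interval.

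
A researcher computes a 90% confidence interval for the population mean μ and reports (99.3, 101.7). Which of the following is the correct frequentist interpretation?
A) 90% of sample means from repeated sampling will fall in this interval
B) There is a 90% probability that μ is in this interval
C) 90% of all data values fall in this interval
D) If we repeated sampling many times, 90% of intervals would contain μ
D

A) Wrong — coverage applies to intervals containing μ, not to future x̄ values.
B) Wrong — μ is fixed; the randomness lives in the interval, not in μ.
C) Wrong — a CI is about the parameter μ, not individual data values.
D) Correct — this is the frequentist long-run coverage interpretation.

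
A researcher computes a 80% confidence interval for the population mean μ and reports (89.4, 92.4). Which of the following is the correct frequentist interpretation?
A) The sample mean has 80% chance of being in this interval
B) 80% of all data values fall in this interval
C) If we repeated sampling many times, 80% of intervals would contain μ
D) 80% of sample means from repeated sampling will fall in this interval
C

A) Wrong — x̄ is observed and sits in the interval by construction.
B) Wrong — a CI is about the parameter μ, not individual data values.
C) Correct — this is the frequentist long-run coverage interpretation.
D) Wrong — coverage applies to intervals containing μ, not to future x̄ values.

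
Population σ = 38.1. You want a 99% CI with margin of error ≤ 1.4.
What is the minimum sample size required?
n ≥ 4915

For margin E ≤ 1.4:
n ≥ (z* · σ / E)²
n ≥ (2.576 · 38.1 / 1.4)²
n ≥ 4914.57

Minimum n = 4915 (rounding up)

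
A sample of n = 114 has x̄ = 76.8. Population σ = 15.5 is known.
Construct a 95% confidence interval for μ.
(73.95, 79.65)

z-interval (σ known):
z* = 1.960 for 95% confidence

Margin of error = z* · σ/√n = 1.960 · 15.5/√114 = 2.85

CI: (76.8 - 2.85, 76.8 + 2.85) = (73.95, 79.65)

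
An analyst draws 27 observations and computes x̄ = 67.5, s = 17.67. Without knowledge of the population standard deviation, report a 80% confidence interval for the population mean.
(63.03, 71.97)

t-interval (σ unknown):
df = n - 1 = 26
t* = 1.315 for 80% confidence

Margin of error = t* · s/√n = 1.315 · 17.67/√27 = 4.47

CI: (63.03, 71.97)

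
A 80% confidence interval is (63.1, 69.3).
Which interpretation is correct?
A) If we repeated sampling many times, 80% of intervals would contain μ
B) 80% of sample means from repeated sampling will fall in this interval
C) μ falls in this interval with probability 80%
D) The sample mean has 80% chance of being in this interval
A

A) Correct — this is the frequentist long-run coverage interpretation.
B) Wrong — coverage applies to intervals containing μ, not to future x̄ values.
C) Wrong — μ is fixed; the randomness lives in the interval, not in μ.
D) Wrong — x̄ is observed and sits in the interval by construction.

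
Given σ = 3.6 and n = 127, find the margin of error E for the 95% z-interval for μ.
Margin of error = 0.63

Margin of error = z* · σ/√n
= 1.960 · 3.6/√127
= 1.960 · 3.6/11.2694
= 0.63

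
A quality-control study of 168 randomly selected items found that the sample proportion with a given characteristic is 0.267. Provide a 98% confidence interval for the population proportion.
(0.188, 0.346)

Proportion CI:
SE = √(p̂(1-p̂)/n) = √(0.267 · 0.733 / 168) = 0.03413

z* = 2.326
Margin = z* · SE = 2.326 · 0.03413 = 0.0794

CI: 0.267 ± 0.0794 = (0.188, 0.346)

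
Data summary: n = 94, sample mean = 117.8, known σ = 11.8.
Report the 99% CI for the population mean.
(114.66, 120.94)

z-interval (σ known):
z* = 2.576 for 99% confidence

Margin of error = z* · σ/√n = 2.576 · 11.8/√94 = 3.14

CI: (117.8 - 3.14, 117.8 + 3.14) = (114.66, 120.94)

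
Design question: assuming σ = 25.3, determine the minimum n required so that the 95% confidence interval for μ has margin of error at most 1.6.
n ≥ 961

For margin E ≤ 1.6:
n ≥ (z* · σ / E)²
n ≥ (1.960 · 25.3 / 1.6)²
n ≥ 960.54

Minimum n = 961 (rounding up)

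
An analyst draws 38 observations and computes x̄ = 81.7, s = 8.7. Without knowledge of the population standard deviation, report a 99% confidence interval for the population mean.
(77.87, 85.53)

t-interval (σ unknown):
df = n - 1 = 37
t* = 2.715 for 99% confidence

Margin of error = t* · s/√n = 2.715 · 8.7/√38 = 3.83

CI: (77.87, 85.53)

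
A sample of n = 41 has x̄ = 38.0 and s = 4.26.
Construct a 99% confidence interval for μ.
(36.20, 39.80)

t-interval (σ unknown):
df = n - 1 = 40
t* = 2.704 for 99% confidence

Margin of error = t* · s/√n = 2.704 · 4.26/√41 = 1.80

CI: (36.20, 39.80)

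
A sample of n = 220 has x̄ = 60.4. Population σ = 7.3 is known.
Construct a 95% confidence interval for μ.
(59.44, 61.36)

z-interval (σ known):
z* = 1.960 for 95% confidence

Margin of error = z* · σ/√n = 1.960 · 7.3/√220 = 0.96

CI: (60.4 - 0.96, 60.4 + 0.96) = (59.44, 61.36)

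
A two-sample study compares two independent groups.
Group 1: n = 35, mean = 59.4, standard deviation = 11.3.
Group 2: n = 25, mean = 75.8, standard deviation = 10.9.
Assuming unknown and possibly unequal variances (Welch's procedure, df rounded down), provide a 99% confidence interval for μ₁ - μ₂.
(-24.15, -8.65)

Difference: x̄₁ - x̄₂ = -16.40
SE = √(s₁²/n₁ + s₂²/n₂) = √(11.3²/35 + 10.9²/25) = 2.8984
df = 52.96 → 52 (Welch–Satterthwaite, rounded down)
t* = 2.674

CI: -16.40 ± 2.674 · 2.8984 = -16.40 ± 7.75 = (-24.15, -8.65)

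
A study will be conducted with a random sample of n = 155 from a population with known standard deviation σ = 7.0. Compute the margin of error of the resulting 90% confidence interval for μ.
Margin of error = 0.92

Margin of error = z* · σ/√n
= 1.645 · 7.0/√155
= 1.645 · 7.0/12.4499
= 0.92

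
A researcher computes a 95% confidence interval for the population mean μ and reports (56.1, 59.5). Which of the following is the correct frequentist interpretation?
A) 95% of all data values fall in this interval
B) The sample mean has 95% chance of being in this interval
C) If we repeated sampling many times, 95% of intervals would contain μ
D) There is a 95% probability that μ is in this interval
C

A) Wrong — a CI is about the parameter μ, not individual data values.
B) Wrong — x̄ is observed and sits in the interval by construction.
C) Correct — this is the frequentist long-run coverage interpretation.
D) Wrong — μ is fixed; the randomness lives in the interval, not in μ.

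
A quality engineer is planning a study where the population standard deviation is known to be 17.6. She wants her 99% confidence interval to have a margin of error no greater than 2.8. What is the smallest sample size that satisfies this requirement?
n ≥ 263

For margin E ≤ 2.8:
n ≥ (z* · σ / E)²
n ≥ (2.576 · 17.6 / 2.8)²
n ≥ 262.18

Minimum n = 263 (rounding up)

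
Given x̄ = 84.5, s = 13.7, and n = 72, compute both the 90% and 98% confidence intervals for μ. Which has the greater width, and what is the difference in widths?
98% CI is wider by 2.31

df = 71
90% CI: t* = 1.667, (81.81, 87.19), width = 2 · t* · s/√n = 5.38
98% CI: t* = 2.380, (80.66, 88.34), width = 2 · t* · s/√n = 7.69

The 98% CI is wider by 7.69 - 5.38 = 2.31.
Higher confidence requires a wider interval.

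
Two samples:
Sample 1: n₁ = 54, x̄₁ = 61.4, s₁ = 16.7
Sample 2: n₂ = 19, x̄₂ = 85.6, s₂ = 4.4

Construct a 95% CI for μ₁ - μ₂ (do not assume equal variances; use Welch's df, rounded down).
(-29.16, -19.24)

Difference: x̄₁ - x̄₂ = -24.20
SE = √(s₁²/n₁ + s₂²/n₂) = √(16.7²/54 + 4.4²/19) = 2.4867
df = 68.16 → 68 (Welch–Satterthwaite, rounded down)
t* = 1.995

CI: -24.20 ± 1.995 · 2.4867 = -24.20 ± 4.96 = (-29.16, -19.24)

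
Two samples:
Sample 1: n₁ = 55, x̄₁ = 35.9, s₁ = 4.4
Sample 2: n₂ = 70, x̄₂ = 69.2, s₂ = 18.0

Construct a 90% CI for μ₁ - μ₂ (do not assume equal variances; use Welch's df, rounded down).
(-37.01, -29.59)

Difference: x̄₁ - x̄₂ = -33.30
SE = √(s₁²/n₁ + s₂²/n₂) = √(4.4²/55 + 18.0²/70) = 2.2317
df = 79.31 → 79 (Welch–Satterthwaite, rounded down)
t* = 1.664

CI: -33.30 ± 1.664 · 2.2317 = -33.30 ± 3.71 = (-37.01, -29.59)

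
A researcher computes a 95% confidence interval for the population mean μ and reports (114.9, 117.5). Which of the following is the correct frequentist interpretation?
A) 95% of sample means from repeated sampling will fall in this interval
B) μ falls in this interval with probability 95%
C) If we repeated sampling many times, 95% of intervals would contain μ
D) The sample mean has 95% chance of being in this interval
C

A) Wrong — coverage applies to intervals containing μ, not to future x̄ values.
B) Wrong — μ is fixed; the randomness lives in the interval, not in μ.
C) Correct — this is the frequentist long-run coverage interpretation.
D) Wrong — x̄ is observed and sits in the interval by construction.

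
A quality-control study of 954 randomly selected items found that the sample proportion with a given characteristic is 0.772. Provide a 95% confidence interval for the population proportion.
(0.745, 0.799)

Proportion CI:
SE = √(p̂(1-p̂)/n) = √(0.772 · 0.228 / 954) = 0.01358

z* = 1.960
Margin = z* · SE = 1.960 · 0.01358 = 0.0266

CI: 0.772 ± 0.0266 = (0.745, 0.799)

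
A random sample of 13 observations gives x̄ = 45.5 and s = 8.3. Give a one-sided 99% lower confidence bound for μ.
μ ≥ 39.33

Lower bound (one-sided):
t* = 2.681 (one-sided for 99%)
Lower bound = x̄ - t* · s/√n = 45.5 - 2.681 · 8.3/√13 = 39.33

We are 99% confident that μ ≥ 39.33.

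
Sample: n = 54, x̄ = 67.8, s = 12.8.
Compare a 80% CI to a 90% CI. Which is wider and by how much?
90% CI is wider by 1.31

df = 53
80% CI: t* = 1.298, (65.54, 70.06), width = 2 · t* · s/√n = 4.52
90% CI: t* = 1.674, (64.88, 70.72), width = 2 · t* · s/√n = 5.83

The 90% CI is wider by 5.83 - 4.52 = 1.31.
Higher confidence requires a wider interval.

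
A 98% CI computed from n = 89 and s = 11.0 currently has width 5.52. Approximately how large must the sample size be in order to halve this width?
n ≈ 356

CI width ∝ 1/√n
To reduce width by factor 2, need √n to grow by 2 → need 2² = 4 times as many samples.

Current: n = 89, width = 5.52
New: n = 356, width ≈ 2.72

Width reduced by factor of 5.52/2.72 = 2.03.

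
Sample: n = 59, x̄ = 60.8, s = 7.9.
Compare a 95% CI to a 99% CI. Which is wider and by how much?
99% CI is wider by 1.36

df = 58
95% CI: t* = 2.002, (58.74, 62.86), width = 2 · t* · s/√n = 4.12
99% CI: t* = 2.663, (58.06, 63.54), width = 2 · t* · s/√n = 5.48

The 99% CI is wider by 5.48 - 4.12 = 1.36.
Higher confidence requires a wider interval.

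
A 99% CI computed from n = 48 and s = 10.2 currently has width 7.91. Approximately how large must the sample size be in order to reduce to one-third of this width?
n ≈ 432

CI width ∝ 1/√n
To reduce width by factor 3, need √n to grow by 3 → need 3² = 9 times as many samples.

Current: n = 48, width = 7.91
New: n = 432, width ≈ 2.54

Width reduced by factor of 7.91/2.54 = 3.11.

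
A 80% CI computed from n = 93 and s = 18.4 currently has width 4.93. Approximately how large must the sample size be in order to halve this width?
n ≈ 372

CI width ∝ 1/√n
To reduce width by factor 2, need √n to grow by 2 → need 2² = 4 times as many samples.

Current: n = 93, width = 4.93
New: n = 372, width ≈ 2.45

Width reduced by factor of 4.93/2.45 = 2.01.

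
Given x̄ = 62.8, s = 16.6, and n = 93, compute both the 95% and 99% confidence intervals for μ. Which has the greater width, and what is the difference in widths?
99% CI is wider by 2.21

df = 92
95% CI: t* = 1.986, (59.38, 66.22), width = 2 · t* · s/√n = 6.84
99% CI: t* = 2.630, (58.27, 67.33), width = 2 · t* · s/√n = 9.05

The 99% CI is wider by 9.05 - 6.84 = 2.21.
Higher confidence requires a wider interval.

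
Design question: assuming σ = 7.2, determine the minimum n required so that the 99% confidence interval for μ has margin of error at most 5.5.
n ≥ 12

For margin E ≤ 5.5:
n ≥ (z* · σ / E)²
n ≥ (2.576 · 7.2 / 5.5)²
n ≥ 11.37

Minimum n = 12 (rounding up)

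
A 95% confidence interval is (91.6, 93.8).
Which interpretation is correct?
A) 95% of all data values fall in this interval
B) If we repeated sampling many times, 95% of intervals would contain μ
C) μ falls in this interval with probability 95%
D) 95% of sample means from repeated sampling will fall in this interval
B

A) Wrong — a CI is about the parameter μ, not individual data values.
B) Correct — this is the frequentist long-run coverage interpretation.
C) Wrong — μ is fixed; the randomness lives in the interval, not in μ.
D) Wrong — coverage applies to intervals containing μ, not to future x̄ values.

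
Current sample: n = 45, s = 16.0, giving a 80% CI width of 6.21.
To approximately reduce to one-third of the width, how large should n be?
n ≈ 405

CI width ∝ 1/√n
To reduce width by factor 3, need √n to grow by 3 → need 3² = 9 times as many samples.

Current: n = 45, width = 6.21
New: n = 405, width ≈ 2.04

Width reduced by factor of 6.21/2.04 = 3.04.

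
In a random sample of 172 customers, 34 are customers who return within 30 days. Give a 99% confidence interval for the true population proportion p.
(0.119, 0.276)

Proportion CI:
p̂ = 34/172 = 0.19767
SE = √(p̂(1-p̂)/n) = √(0.19767 · 0.80233 / 172) = 0.03037

z* = 2.576
Margin = z* · SE = 2.576 · 0.03037 = 0.0782

CI: 0.19767 ± 0.0782 = (0.119, 0.276)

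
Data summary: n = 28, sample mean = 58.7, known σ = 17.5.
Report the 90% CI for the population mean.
(53.26, 64.14)

z-interval (σ known):
z* = 1.645 for 90% confidence

Margin of error = z* · σ/√n = 1.645 · 17.5/√28 = 5.44

CI: (58.7 - 5.44, 58.7 + 5.44) = (53.26, 64.14)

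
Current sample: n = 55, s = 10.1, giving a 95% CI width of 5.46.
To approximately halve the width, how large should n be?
n ≈ 220

CI width ∝ 1/√n
To reduce width by factor 2, need √n to grow by 2 → need 2² = 4 times as many samples.

Current: n = 55, width = 5.46
New: n = 220, width ≈ 2.68

Width reduced by factor of 5.46/2.68 = 2.04.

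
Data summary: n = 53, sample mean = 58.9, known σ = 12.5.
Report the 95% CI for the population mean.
(55.53, 62.27)

z-interval (σ known):
z* = 1.960 for 95% confidence

Margin of error = z* · σ/√n = 1.960 · 12.5/√53 = 3.37

CI: (58.9 - 3.37, 58.9 + 3.37) = (55.53, 62.27)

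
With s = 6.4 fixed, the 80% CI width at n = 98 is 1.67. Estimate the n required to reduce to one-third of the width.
n ≈ 882

CI width ∝ 1/√n
To reduce width by factor 3, need √n to grow by 3 → need 3² = 9 times as many samples.

Current: n = 98, width = 1.67
New: n = 882, width ≈ 0.55

Width reduced by factor of 1.67/0.55 = 3.04.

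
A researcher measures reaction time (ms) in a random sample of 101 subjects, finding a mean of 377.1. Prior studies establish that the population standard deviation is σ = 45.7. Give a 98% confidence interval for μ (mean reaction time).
(366.52, 387.68)

z-interval (σ known):
z* = 2.326 for 98% confidence

Margin of error = z* · σ/√n = 2.326 · 45.7/√101 = 10.58

CI: (377.1 - 10.58, 377.1 + 10.58) = (366.52, 387.68)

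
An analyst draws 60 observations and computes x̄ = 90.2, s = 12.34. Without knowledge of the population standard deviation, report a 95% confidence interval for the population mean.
(87.01, 93.39)

t-interval (σ unknown):
df = n - 1 = 59
t* = 2.001 for 95% confidence

Margin of error = t* · s/√n = 2.001 · 12.34/√60 = 3.19

CI: (87.01, 93.39)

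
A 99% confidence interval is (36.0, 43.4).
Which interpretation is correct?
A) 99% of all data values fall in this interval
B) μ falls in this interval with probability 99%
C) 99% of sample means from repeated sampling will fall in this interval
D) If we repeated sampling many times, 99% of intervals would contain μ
D

A) Wrong — a CI is about the parameter μ, not individual data values.
B) Wrong — μ is fixed; the randomness lives in the interval, not in μ.
C) Wrong — coverage applies to intervals containing μ, not to future x̄ values.
D) Correct — this is the frequentist long-run coverage interpretation.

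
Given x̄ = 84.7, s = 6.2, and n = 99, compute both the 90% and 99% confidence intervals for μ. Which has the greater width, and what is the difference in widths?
99% CI is wider by 1.20

df = 98
90% CI: t* = 1.661, (83.66, 85.74), width = 2 · t* · s/√n = 2.07
99% CI: t* = 2.627, (83.06, 86.34), width = 2 · t* · s/√n = 3.27

The 99% CI is wider by 3.27 - 2.07 = 1.20.
Higher confidence requires a wider interval.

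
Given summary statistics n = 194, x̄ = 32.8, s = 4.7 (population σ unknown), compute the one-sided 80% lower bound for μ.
μ ≥ 32.52

Lower bound (one-sided):
t* = 0.843 (one-sided for 80%)
Lower bound = x̄ - t* · s/√n = 32.8 - 0.843 · 4.7/√194 = 32.52

We are 80% confident that μ ≥ 32.52.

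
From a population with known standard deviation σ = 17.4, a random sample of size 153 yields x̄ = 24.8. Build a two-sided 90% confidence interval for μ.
(22.49, 27.11)

z-interval (σ known):
z* = 1.645 for 90% confidence

Margin of error = z* · σ/√n = 1.645 · 17.4/√153 = 2.31

CI: (24.8 - 2.31, 24.8 + 2.31) = (22.49, 27.11)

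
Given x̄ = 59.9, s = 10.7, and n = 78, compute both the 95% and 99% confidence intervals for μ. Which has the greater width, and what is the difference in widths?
99% CI is wider by 1.58

df = 77
95% CI: t* = 1.991, (57.49, 62.31), width = 2 · t* · s/√n = 4.82
99% CI: t* = 2.641, (56.70, 63.10), width = 2 · t* · s/√n = 6.40

The 99% CI is wider by 6.40 - 4.82 = 1.58.
Higher confidence requires a wider interval.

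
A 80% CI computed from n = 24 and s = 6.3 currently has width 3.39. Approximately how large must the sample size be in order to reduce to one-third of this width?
n ≈ 216

CI width ∝ 1/√n
To reduce width by factor 3, need √n to grow by 3 → need 3² = 9 times as many samples.

Current: n = 24, width = 3.39
New: n = 216, width ≈ 1.10

Width reduced by factor of 3.39/1.10 = 3.08.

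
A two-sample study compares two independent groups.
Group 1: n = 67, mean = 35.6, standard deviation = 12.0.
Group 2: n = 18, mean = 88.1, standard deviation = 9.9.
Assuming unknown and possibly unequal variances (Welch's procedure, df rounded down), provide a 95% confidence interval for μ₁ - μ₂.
(-58.12, -46.88)

Difference: x̄₁ - x̄₂ = -52.50
SE = √(s₁²/n₁ + s₂²/n₂) = √(12.0²/67 + 9.9²/18) = 2.7558
df = 31.79 → 31 (Welch–Satterthwaite, rounded down)
t* = 2.040

CI: -52.50 ± 2.040 · 2.7558 = -52.50 ± 5.62 = (-58.12, -46.88)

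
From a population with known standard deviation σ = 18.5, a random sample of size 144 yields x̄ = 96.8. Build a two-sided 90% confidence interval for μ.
(94.26, 99.34)

z-interval (σ known):
z* = 1.645 for 90% confidence

Margin of error = z* · σ/√n = 1.645 · 18.5/√144 = 2.54

CI: (96.8 - 2.54, 96.8 + 2.54) = (94.26, 99.34)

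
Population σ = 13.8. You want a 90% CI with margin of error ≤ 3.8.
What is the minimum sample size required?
n ≥ 36

For margin E ≤ 3.8:
n ≥ (z* · σ / E)²
n ≥ (1.645 · 13.8 / 3.8)²
n ≥ 35.69

Minimum n = 36 (rounding up)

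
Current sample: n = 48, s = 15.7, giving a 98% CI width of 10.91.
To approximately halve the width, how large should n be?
n ≈ 192

CI width ∝ 1/√n
To reduce width by factor 2, need √n to grow by 2 → need 2² = 4 times as many samples.

Current: n = 48, width = 10.91
New: n = 192, width ≈ 5.32

Width reduced by factor of 10.91/5.32 = 2.05.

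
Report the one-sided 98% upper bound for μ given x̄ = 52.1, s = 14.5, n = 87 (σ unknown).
μ ≤ 55.34

Upper bound (one-sided):
t* = 2.085 (one-sided for 98%)
Upper bound = x̄ + t* · s/√n = 52.1 + 2.085 · 14.5/√87 = 55.34

We are 98% confident that μ ≤ 55.34.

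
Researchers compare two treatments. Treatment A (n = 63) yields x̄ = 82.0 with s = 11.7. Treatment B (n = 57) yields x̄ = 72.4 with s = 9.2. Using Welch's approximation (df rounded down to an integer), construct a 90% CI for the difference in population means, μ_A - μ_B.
(6.43, 12.77)

Difference: x̄₁ - x̄₂ = 9.60
SE = √(s₁²/n₁ + s₂²/n₂) = √(11.7²/63 + 9.2²/57) = 1.9125
df = 115.81 → 115 (Welch–Satterthwaite, rounded down)
t* = 1.658

CI: 9.60 ± 1.658 · 1.9125 = 9.60 ± 3.17 = (6.43, 12.77)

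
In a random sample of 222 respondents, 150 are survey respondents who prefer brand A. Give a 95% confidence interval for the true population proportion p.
(0.614, 0.737)

Proportion CI:
p̂ = 150/222 = 0.67568
SE = √(p̂(1-p̂)/n) = √(0.67568 · 0.32432 / 222) = 0.03142

z* = 1.960
Margin = z* · SE = 1.960 · 0.03142 = 0.0616

CI: 0.67568 ± 0.0616 = (0.614, 0.737)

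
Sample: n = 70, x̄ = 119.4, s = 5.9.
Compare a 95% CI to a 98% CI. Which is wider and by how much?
98% CI is wider by 0.55

df = 69
95% CI: t* = 1.995, (117.99, 120.81), width = 2 · t* · s/√n = 2.81
98% CI: t* = 2.382, (117.72, 121.08), width = 2 · t* · s/√n = 3.36

The 98% CI is wider by 3.36 - 2.81 = 0.55.
Higher confidence requires a wider interval.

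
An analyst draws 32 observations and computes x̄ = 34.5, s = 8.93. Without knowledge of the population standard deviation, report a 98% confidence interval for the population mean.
(30.63, 38.37)

t-interval (σ unknown):
df = n - 1 = 31
t* = 2.453 for 98% confidence

Margin of error = t* · s/√n = 2.453 · 8.93/√32 = 3.87

CI: (30.63, 38.37)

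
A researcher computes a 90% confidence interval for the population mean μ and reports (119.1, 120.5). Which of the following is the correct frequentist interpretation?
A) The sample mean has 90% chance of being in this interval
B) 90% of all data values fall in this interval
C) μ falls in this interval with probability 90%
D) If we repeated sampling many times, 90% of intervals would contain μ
D

A) Wrong — x̄ is observed and sits in the interval by construction.
B) Wrong — a CI is about the parameter μ, not individual data values.
C) Wrong — μ is fixed; the randomness lives in the interval, not in μ.
D) Correct — this is the frequentist long-run coverage interpretation.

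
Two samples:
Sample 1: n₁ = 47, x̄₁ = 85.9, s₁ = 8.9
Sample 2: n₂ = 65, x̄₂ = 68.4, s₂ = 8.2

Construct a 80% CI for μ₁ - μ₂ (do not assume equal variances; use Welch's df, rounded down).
(15.37, 19.63)

Difference: x̄₁ - x̄₂ = 17.50
SE = √(s₁²/n₁ + s₂²/n₂) = √(8.9²/47 + 8.2²/65) = 1.6492
df = 94.27 → 94 (Welch–Satterthwaite, rounded down)
t* = 1.291

CI: 17.50 ± 1.291 · 1.6492 = 17.50 ± 2.13 = (15.37, 19.63)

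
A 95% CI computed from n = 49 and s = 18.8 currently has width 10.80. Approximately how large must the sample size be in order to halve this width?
n ≈ 196

CI width ∝ 1/√n
To reduce width by factor 2, need √n to grow by 2 → need 2² = 4 times as many samples.

Current: n = 49, width = 10.80
New: n = 196, width ≈ 5.30

Width reduced by factor of 10.80/5.30 = 2.04.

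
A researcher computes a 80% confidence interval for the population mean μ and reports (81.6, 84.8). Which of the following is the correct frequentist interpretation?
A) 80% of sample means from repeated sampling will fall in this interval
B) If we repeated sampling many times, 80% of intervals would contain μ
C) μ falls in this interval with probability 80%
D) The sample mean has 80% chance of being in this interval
B

A) Wrong — coverage applies to intervals containing μ, not to future x̄ values.
B) Correct — this is the frequentist long-run coverage interpretation.
C) Wrong — μ is fixed; the randomness lives in the interval, not in μ.
D) Wrong — x̄ is observed and sits in the interval by construction.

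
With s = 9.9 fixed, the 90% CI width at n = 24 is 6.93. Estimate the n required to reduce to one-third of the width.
n ≈ 216

CI width ∝ 1/√n
To reduce width by factor 3, need √n to grow by 3 → need 3² = 9 times as many samples.

Current: n = 24, width = 6.93
New: n = 216, width ≈ 2.23

Width reduced by factor of 6.93/2.23 = 3.11.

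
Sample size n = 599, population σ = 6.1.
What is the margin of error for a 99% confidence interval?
Margin of error = 0.64

Margin of error = z* · σ/√n
= 2.576 · 6.1/√599
= 2.576 · 6.1/24.4745
= 0.64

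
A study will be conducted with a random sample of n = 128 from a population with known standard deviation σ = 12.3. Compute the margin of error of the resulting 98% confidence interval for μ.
Margin of error = 2.53

Margin of error = z* · σ/√n
= 2.326 · 12.3/√128
= 2.326 · 12.3/11.3137
= 2.53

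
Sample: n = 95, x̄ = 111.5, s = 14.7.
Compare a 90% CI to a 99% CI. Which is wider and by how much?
99% CI is wider by 2.92

df = 94
90% CI: t* = 1.661, (108.99, 114.01), width = 2 · t* · s/√n = 5.01
99% CI: t* = 2.629, (107.53, 115.47), width = 2 · t* · s/√n = 7.93

The 99% CI is wider by 7.93 - 5.01 = 2.92.
Higher confidence requires a wider interval.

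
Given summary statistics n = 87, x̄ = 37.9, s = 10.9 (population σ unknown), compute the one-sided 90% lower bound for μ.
μ ≥ 36.39

Lower bound (one-sided):
t* = 1.291 (one-sided for 90%)
Lower bound = x̄ - t* · s/√n = 37.9 - 1.291 · 10.9/√87 = 36.39

We are 90% confident that μ ≥ 36.39.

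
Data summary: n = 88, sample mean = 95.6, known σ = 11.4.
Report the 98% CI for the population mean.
(92.77, 98.43)

z-interval (σ known):
z* = 2.326 for 98% confidence

Margin of error = z* · σ/√n = 2.326 · 11.4/√88 = 2.83

CI: (95.6 - 2.83, 95.6 + 2.83) = (92.77, 98.43)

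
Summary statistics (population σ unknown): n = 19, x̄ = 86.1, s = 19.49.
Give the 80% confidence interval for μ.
(80.15, 92.05)

t-interval (σ unknown):
df = n - 1 = 18
t* = 1.330 for 80% confidence

Margin of error = t* · s/√n = 1.330 · 19.49/√19 = 5.95

CI: (80.15, 92.05)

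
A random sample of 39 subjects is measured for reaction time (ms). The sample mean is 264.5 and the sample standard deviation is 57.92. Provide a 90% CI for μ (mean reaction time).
(248.86, 280.14)

t-interval (σ unknown):
df = n - 1 = 38
t* = 1.686 for 90% confidence

Margin of error = t* · s/√n = 1.686 · 57.92/√39 = 15.64

CI: (248.86, 280.14)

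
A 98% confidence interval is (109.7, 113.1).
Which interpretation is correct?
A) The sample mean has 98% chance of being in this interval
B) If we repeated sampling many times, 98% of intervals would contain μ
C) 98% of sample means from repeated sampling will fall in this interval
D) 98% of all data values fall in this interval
B

A) Wrong — x̄ is observed and sits in the interval by construction.
B) Correct — this is the frequentist long-run coverage interpretation.
C) Wrong — coverage applies to intervals containing μ, not to future x̄ values.
D) Wrong — a CI is about the parameter μ, not individual data values.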